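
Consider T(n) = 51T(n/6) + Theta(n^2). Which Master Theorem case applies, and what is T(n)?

Master Theorem for T(n) = 51T(n/6) + O(n^2):

a = 51, b = 6, c = 2
log_b(a) = log_6(51) = 2.1944

Case 1: c = 2 < log_6(51) = 2.1944
T(n) = O(n^(log_6 51))

For T(n) = 51T(n/6) + O(n^2): log_6(51) = 2.1944. This is Case 1 of the Master Theorem (c < log_b(a), work dominated by leaves), giving O(n^(log_6 51)).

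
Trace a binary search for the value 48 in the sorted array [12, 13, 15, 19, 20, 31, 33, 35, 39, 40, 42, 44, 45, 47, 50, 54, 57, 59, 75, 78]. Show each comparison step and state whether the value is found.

Binary search for 48 in [12, 13, 15, 19, 20, 31, 33, 35, 39, 40, 42, 44, 45, 47, 50, 54, 57, 59, 75, 78]:

lo=0, hi=19, mid=9, arr[mid]=40 -> 40 < 48, search right half
lo=10, hi=19, mid=14, arr[mid]=50 -> 50 > 48, search left half
lo=10, hi=13, mid=11, arr[mid]=44 -> 44 < 48, search right half
lo=12, hi=13, mid=12, arr[mid]=45 -> 45 < 48, search right half
lo=13, hi=13, mid=13, arr[mid]=47 -> 47 < 48, search right half
lo=14 > hi=13, target 48 not found

Binary search determines that 48 is not in the array after 5 comparisons. The search space was exhausted without finding the target.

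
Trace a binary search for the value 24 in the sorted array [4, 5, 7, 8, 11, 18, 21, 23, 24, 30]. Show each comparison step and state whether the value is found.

Binary search for 24 in [4, 5, 7, 8, 11, 18, 21, 23, 24, 30]:

lo=0, hi=9, mid=4, arr[mid]=11 -> 11 < 24, search right half
lo=5, hi=9, mid=7, arr[mid]=23 -> 23 < 24, search right half
lo=8, hi=9, mid=8, arr[mid]=24 -> Found target at index 8!

Binary search finds 24 at index 8 after 3 comparisons. The search repeatedly halves the search space by comparing with the middle element.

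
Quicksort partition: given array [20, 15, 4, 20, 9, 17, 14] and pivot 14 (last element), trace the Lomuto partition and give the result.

Lomuto partition with pivot = 14:

Initial array: [20, 15, 4, 20, 9, 17, 14]

arr[0]=20 > 14: no swap
arr[1]=15 > 14: no swap
arr[2]=4 <= 14: swap with position 0, array becomes [4, 15, 20, 20, 9, 17, 14]
arr[3]=20 > 14: no swap
arr[4]=9 <= 14: swap with position 1, array becomes [4, 9, 20, 20, 15, 17, 14]
arr[5]=17 > 14: no swap

Place pivot at position 2: [4, 9, 14, 20, 15, 17, 20]
Pivot position: 2

After partitioning with pivot 14, the array becomes [4, 9, 14, 20, 15, 17, 20]. The pivot is placed at index 2. All elements to the left of the pivot are <= 14, and all elements to the right are > 14.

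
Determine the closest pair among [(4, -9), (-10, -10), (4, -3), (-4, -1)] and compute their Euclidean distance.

Computing all pairwise distances among 4 points:

d((4, -9), (-10, -10)) = 14.0357
d((4, -9), (4, -3)) = 6.0 <-- minimum
d((4, -9), (-4, -1)) = 11.3137
d((-10, -10), (4, -3)) = 15.6525
d((-10, -10), (-4, -1)) = 10.8167
d((4, -3), (-4, -1)) = 8.2462

Closest pair: (4, -9) and (4, -3) with distance 6.0

The closest pair is (4, -9) and (4, -3) with Euclidean distance 6.0. For 4 points, brute-force pairwise comparison is shown above. For large n, the divide-and-conquer algorithm (sort by x, recurse on halves, check the dividing strip) achieves O(n log n).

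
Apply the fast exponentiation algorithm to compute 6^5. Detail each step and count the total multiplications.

Computing 6^5 by squaring (build up from 6^1; each line after the first costs one multiplication):

6^1 = 6
6^2 = (6^1)^2 = 6^2 = 36
6^4 = (6^2)^2 = 36^2 = 1296
6^5 = 6 * 6^4 = 6 * 1296 = 7776

Result: 7776
Multiplications needed: 3 (3 lines after 6^1)

6^5 = 7776. Using exponentiation by squaring, this requires 3 multiplications. The key idea: if the exponent is even, square the half-power; if odd, multiply by the base once.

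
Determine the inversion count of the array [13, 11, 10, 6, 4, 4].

Finding inversions in [13, 11, 10, 6, 4, 4]:

(0, 1): arr[0]=13 > arr[1]=11
(0, 2): arr[0]=13 > arr[2]=10
(0, 3): arr[0]=13 > arr[3]=6
(0, 4): arr[0]=13 > arr[4]=4
(0, 5): arr[0]=13 > arr[5]=4
(1, 2): arr[1]=11 > arr[2]=10
(1, 3): arr[1]=11 > arr[3]=6
(1, 4): arr[1]=11 > arr[4]=4
(1, 5): arr[1]=11 > arr[5]=4
(2, 3): arr[2]=10 > arr[3]=6
(2, 4): arr[2]=10 > arr[4]=4
(2, 5): arr[2]=10 > arr[5]=4
(3, 4): arr[3]=6 > arr[4]=4
(3, 5): arr[3]=6 > arr[5]=4

Total inversions: 14

The array has 14 inversion(s): (0,1), (0,2), (0,3), (0,4), (0,5), (1,2), (1,3), (1,4), (1,5), (2,3), (2,4), (2,5), (3,4), (3,5). Each pair (i,j) satisfies i < j and arr[i] > arr[j].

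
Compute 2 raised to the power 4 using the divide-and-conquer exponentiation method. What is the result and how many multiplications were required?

Computing 2^4 by squaring (build up from 2^1; each line after the first costs one multiplication):

2^1 = 2
2^2 = (2^1)^2 = 2^2 = 4
2^4 = (2^2)^2 = 4^2 = 16

Result: 16
Multiplications needed: 2 (2 lines after 2^1)

2^4 = 16. Using exponentiation by squaring, this requires 2 multiplications. The key idea: if the exponent is even, square the half-power; if odd, multiply by the base once.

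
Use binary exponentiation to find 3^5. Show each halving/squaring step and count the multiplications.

Computing 3^5 by squaring (build up from 3^1; each line after the first costs one multiplication):

3^1 = 3
3^2 = (3^1)^2 = 3^2 = 9
3^4 = (3^2)^2 = 9^2 = 81
3^5 = 3 * 3^4 = 3 * 81 = 243

Result: 243
Multiplications needed: 3 (3 lines after 3^1)

3^5 = 243. Using exponentiation by squaring, this requires 3 multiplications. The key idea: if the exponent is even, square the half-power; if odd, multiply by the base once.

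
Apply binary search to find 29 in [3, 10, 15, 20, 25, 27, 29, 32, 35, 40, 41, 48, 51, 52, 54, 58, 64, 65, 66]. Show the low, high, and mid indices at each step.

Binary search for 29 in [3, 10, 15, 20, 25, 27, 29, 32, 35, 40, 41, 48, 51, 52, 54, 58, 64, 65, 66]:

lo=0, hi=18, mid=9, arr[mid]=40 -> 40 > 29, search left half
lo=0, hi=8, mid=4, arr[mid]=25 -> 25 < 29, search right half
lo=5, hi=8, mid=6, arr[mid]=29 -> Found target at index 6!

Binary search finds 29 at index 6 after 3 comparisons. The search repeatedly halves the search space by comparing with the middle element.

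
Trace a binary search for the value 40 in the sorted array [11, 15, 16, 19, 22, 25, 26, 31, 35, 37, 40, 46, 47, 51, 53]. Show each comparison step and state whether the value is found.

Binary search for 40 in [11, 15, 16, 19, 22, 25, 26, 31, 35, 37, 40, 46, 47, 51, 53]:

lo=0, hi=14, mid=7, arr[mid]=31 -> 31 < 40, search right half
lo=8, hi=14, mid=11, arr[mid]=46 -> 46 > 40, search left half
lo=8, hi=10, mid=9, arr[mid]=37 -> 37 < 40, search right half
lo=10, hi=10, mid=10, arr[mid]=40 -> Found target at index 10!

Binary search finds 40 at index 10 after 4 comparisons. The search repeatedly halves the search space by comparing with the middle element.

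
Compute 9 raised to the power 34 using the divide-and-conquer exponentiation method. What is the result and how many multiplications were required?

Computing 9^34 by squaring (build up from 9^1; each line after the first costs one multiplication):

9^1 = 9
9^2 = (9^1)^2 = 9^2 = 81
9^4 = (9^2)^2 = 81^2 = 6561
9^8 = (9^4)^2 = 6561^2 = 43046721
9^16 = (9^8)^2 = 43046721^2 = 1853020188851841
9^17 = 9 * 9^16 = 9 * 1853020188851841 = 16677181699666569
9^34 = (9^17)^2 = 16677181699666569^2 = 278128389443693511257285776231761

Result: 278128389443693511257285776231761
Multiplications needed: 6 (6 lines after 9^1)

9^34 = 278128389443693511257285776231761. Using exponentiation by squaring, this requires 6 multiplications. The key idea: if the exponent is even, square the half-power; if odd, multiply by the base once.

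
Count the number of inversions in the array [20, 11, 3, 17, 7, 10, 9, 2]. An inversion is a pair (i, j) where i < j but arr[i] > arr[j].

Finding inversions in [20, 11, 3, 17, 7, 10, 9, 2]:

(0, 1): arr[0]=20 > arr[1]=11
(0, 2): arr[0]=20 > arr[2]=3
(0, 3): arr[0]=20 > arr[3]=17
(0, 4): arr[0]=20 > arr[4]=7
(0, 5): arr[0]=20 > arr[5]=10
(0, 6): arr[0]=20 > arr[6]=9
(0, 7): arr[0]=20 > arr[7]=2
(1, 2): arr[1]=11 > arr[2]=3
(1, 4): arr[1]=11 > arr[4]=7
(1, 5): arr[1]=11 > arr[5]=10
(1, 6): arr[1]=11 > arr[6]=9
(1, 7): arr[1]=11 > arr[7]=2
(2, 7): arr[2]=3 > arr[7]=2
(3, 4): arr[3]=17 > arr[4]=7
(3, 5): arr[3]=17 > arr[5]=10
(3, 6): arr[3]=17 > arr[6]=9
(3, 7): arr[3]=17 > arr[7]=2
(4, 7): arr[4]=7 > arr[7]=2
(5, 6): arr[5]=10 > arr[6]=9
(5, 7): arr[5]=10 > arr[7]=2
(6, 7): arr[6]=9 > arr[7]=2

Total inversions: 21

The array has 21 inversion(s): (0,1), (0,2), (0,3), (0,4), (0,5), (0,6), (0,7), (1,2), (1,4), (1,5), (1,6), (1,7), (2,7), (3,4), (3,5), (3,6), (3,7), (4,7), (5,6), (5,7), (6,7). Each pair (i,j) satisfies i < j and arr[i] > arr[j].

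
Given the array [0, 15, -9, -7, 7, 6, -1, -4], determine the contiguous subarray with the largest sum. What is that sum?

Using Kadane's algorithm on [0, 15, -9, -7, 7, 6, -1, -4]:

Scanning through the array:
Position 1 (value 15): max_ending_here = 15, max_so_far = 15
Position 2 (value -9): max_ending_here = 6, max_so_far = 15
Position 3 (value -7): max_ending_here = -1, max_so_far = 15
Position 4 (value 7): max_ending_here = 7, max_so_far = 15
Position 5 (value 6): max_ending_here = 13, max_so_far = 15
Position 6 (value -1): max_ending_here = 12, max_so_far = 15
Position 7 (value -4): max_ending_here = 8, max_so_far = 15

Maximum subarray: [0, 15]
Maximum sum: 15

The maximum subarray is [0, 15] with sum 15. This subarray runs from index 0 to index 1.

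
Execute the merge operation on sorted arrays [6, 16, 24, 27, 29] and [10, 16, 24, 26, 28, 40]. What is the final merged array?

Merging process:

Compare 6 vs 10: take 6 from left. Merged: [6]
Compare 16 vs 10: take 10 from right. Merged: [6, 10]
Compare 16 vs 16: take 16 from left. Merged: [6, 10, 16]
Compare 24 vs 16: take 16 from right. Merged: [6, 10, 16, 16]
Compare 24 vs 24: take 24 from left. Merged: [6, 10, 16, 16, 24]
Compare 27 vs 24: take 24 from right. Merged: [6, 10, 16, 16, 24, 24]
Compare 27 vs 26: take 26 from right. Merged: [6, 10, 16, 16, 24, 24, 26]
Compare 27 vs 28: take 27 from left. Merged: [6, 10, 16, 16, 24, 24, 26, 27]
Compare 29 vs 28: take 28 from right. Merged: [6, 10, 16, 16, 24, 24, 26, 27, 28]
Compare 29 vs 40: take 29 from left. Merged: [6, 10, 16, 16, 24, 24, 26, 27, 28, 29]
Append remaining from right: [40]. Merged: [6, 10, 16, 16, 24, 24, 26, 27, 28, 29, 40]

Final merged array: [6, 10, 16, 16, 24, 24, 26, 27, 28, 29, 40]
Total comparisons: 10

The merged array is [6, 10, 16, 16, 24, 24, 26, 27, 28, 29, 40], requiring 10 comparisons. The merge step runs in O(n) time where n is the total number of elements.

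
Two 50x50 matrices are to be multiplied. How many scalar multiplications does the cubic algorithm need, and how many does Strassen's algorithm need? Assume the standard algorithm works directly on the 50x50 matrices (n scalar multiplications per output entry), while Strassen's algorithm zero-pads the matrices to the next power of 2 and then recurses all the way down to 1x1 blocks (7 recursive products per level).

Matrix multiplication for 50x50 matrices:

Strassen's algorithm requires power-of-2 dimensions. Pad 50x50 to 64x64 (next power of 2).

Standard algorithm: 50^3 = 125000 multiplications
Strassen's algorithm: 7^(log2(64)) = 7^6 = 117649 multiplications
Savings: 125000 - 117649 = 7351 multiplications

Standard: 125000 multiplications (50^3). Strassen: 117649 multiplications (7^6, after padding to 64x64). Strassen reduces 8 recursive multiplications to 7 at each level.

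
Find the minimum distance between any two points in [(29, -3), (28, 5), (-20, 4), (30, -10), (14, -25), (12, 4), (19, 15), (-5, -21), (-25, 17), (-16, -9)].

Computing all pairwise distances among 10 points:

d((29, -3), (28, 5)) = 8.0623
d((29, -3), (-20, 4)) = 49.4975
d((29, -3), (30, -10)) = 7.0711 <-- minimum
d((29, -3), (14, -25)) = 26.6271
d((29, -3), (12, 4)) = 18.3848
d((29, -3), (19, 15)) = 20.5913
d((29, -3), (-5, -21)) = 38.4708
d((29, -3), (-25, 17)) = 57.5847
d((29, -3), (-16, -9)) = 45.3982
d((28, 5), (-20, 4)) = 48.0104
d((28, 5), (30, -10)) = 15.1327
d((28, 5), (14, -25)) = 33.1059
d((28, 5), (12, 4)) = 16.0312
d((28, 5), (19, 15)) = 13.4536
d((28, 5), (-5, -21)) = 42.0119
d((28, 5), (-25, 17)) = 54.3415
d((28, 5), (-16, -9)) = 46.1736
d((-20, 4), (30, -10)) = 51.923
d((-20, 4), (14, -25)) = 44.6878
d((-20, 4), (12, 4)) = 32.0
d((-20, 4), (19, 15)) = 40.5216
d((-20, 4), (-5, -21)) = 29.1548
d((-20, 4), (-25, 17)) = 13.9284
d((-20, 4), (-16, -9)) = 13.6015
d((30, -10), (14, -25)) = 21.9317
d((30, -10), (12, 4)) = 22.8035
d((30, -10), (19, 15)) = 27.313
d((30, -10), (-5, -21)) = 36.6879
d((30, -10), (-25, 17)) = 61.2699
d((30, -10), (-16, -9)) = 46.0109
d((14, -25), (12, 4)) = 29.0689
d((14, -25), (19, 15)) = 40.3113
d((14, -25), (-5, -21)) = 19.4165
d((14, -25), (-25, 17)) = 57.3149
d((14, -25), (-16, -9)) = 34.0
d((12, 4), (19, 15)) = 13.0384
d((12, 4), (-5, -21)) = 30.2324
d((12, 4), (-25, 17)) = 39.2173
d((12, 4), (-16, -9)) = 30.8707
d((19, 15), (-5, -21)) = 43.2666
d((19, 15), (-25, 17)) = 44.0454
d((19, 15), (-16, -9)) = 42.4382
d((-5, -21), (-25, 17)) = 42.9418
d((-5, -21), (-16, -9)) = 16.2788
d((-25, 17), (-16, -9)) = 27.5136

Closest pair: (29, -3) and (30, -10) with distance 7.0711

The closest pair is (29, -3) and (30, -10) with Euclidean distance 7.0711. For 10 points, brute-force pairwise comparison is shown above. For large n, the divide-and-conquer algorithm (sort by x, recurse on halves, check the dividing strip) achieves O(n log n).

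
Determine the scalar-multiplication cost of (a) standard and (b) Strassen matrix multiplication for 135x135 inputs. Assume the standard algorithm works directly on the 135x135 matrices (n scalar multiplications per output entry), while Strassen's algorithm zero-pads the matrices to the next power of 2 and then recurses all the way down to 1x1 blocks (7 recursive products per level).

Matrix multiplication for 135x135 matrices:

Strassen's algorithm requires power-of-2 dimensions. Pad 135x135 to 256x256 (next power of 2).

Standard algorithm: 135^3 = 2460375 multiplications
Strassen's algorithm: 7^(log2(256)) = 7^8 = 5764801 multiplications
Difference: 2460375 - 5764801 = -3304426 (Strassen uses MORE here due to padding overhead — for small or just-over-power-of-2 n, padding can outweigh the per-level savings)

Standard: 2460375 multiplications (135^3). Strassen: 5764801 multiplications (7^8, after padding to 256x256). Strassen reduces 8 recursive multiplications to 7 at each level.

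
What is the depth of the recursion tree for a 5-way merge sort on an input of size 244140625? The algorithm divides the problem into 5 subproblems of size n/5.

For divide and conquer with division factor 5:

Problem sizes at each level:
Level 0: 244140625
Level 1: 48828125
Level 2: 9765625
Level 3: 1953125
Level 4: 390625
Level 5: 78125
Level 6: 15625
Level 7: 3125
Level 8: 625
Level 9: 125
Level 10: 25
Level 11: 5
Level 12: 1

The root is level 0 and the size-1 base case is level 12 (the tree spans levels 0 through 12, i.e. 13 levels counting the root), so the depth is the number of divisions: log_5(244140625) = 12

The recursion tree depth is log_5(244140625) = 12. At each level, the problem size is divided by 5, so it takes 12 divisions to reduce to a base case of size 1. The algorithm makes 5 recursive calls at each level.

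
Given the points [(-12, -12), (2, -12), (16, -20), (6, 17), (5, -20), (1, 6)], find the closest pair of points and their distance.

Computing all pairwise distances among 6 points:

d((-12, -12), (2, -12)) = 14.0
d((-12, -12), (16, -20)) = 29.1204
d((-12, -12), (6, 17)) = 34.1321
d((-12, -12), (5, -20)) = 18.7883
d((-12, -12), (1, 6)) = 22.2036
d((2, -12), (16, -20)) = 16.1245
d((2, -12), (6, 17)) = 29.2746
d((2, -12), (5, -20)) = 8.544 <-- minimum
d((2, -12), (1, 6)) = 18.0278
d((16, -20), (6, 17)) = 38.3275
d((16, -20), (5, -20)) = 11.0
d((16, -20), (1, 6)) = 30.0167
d((6, 17), (5, -20)) = 37.0135
d((6, 17), (1, 6)) = 12.083
d((5, -20), (1, 6)) = 26.3059

Closest pair: (2, -12) and (5, -20) with distance 8.544

The closest pair is (2, -12) and (5, -20) with Euclidean distance 8.544. For 6 points, brute-force pairwise comparison is shown above. For large n, the divide-and-conquer algorithm (sort by x, recurse on halves, check the dividing strip) achieves O(n log n).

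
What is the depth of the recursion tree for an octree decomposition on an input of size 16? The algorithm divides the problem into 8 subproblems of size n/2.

For divide and conquer with division factor 2:

Problem sizes at each level:
Level 0: 16
Level 1: 8
Level 2: 4
Level 3: 2
Level 4: 1

The root is level 0 and the size-1 base case is level 4 (the tree spans levels 0 through 4, i.e. 5 levels counting the root), so the depth is the number of divisions: log_2(16) = 4

The recursion tree depth is log_2(16) = 4. At each level, the problem size is divided by 2, so it takes 4 divisions to reduce to a base case of size 1. The algorithm makes 8 recursive calls at each level.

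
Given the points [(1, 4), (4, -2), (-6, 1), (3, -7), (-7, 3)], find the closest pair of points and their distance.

Computing all pairwise distances among 5 points:

d((1, 4), (4, -2)) = 6.7082
d((1, 4), (-6, 1)) = 7.6158
d((1, 4), (3, -7)) = 11.1803
d((1, 4), (-7, 3)) = 8.0623
d((4, -2), (-6, 1)) = 10.4403
d((4, -2), (3, -7)) = 5.099
d((4, -2), (-7, 3)) = 12.083
d((-6, 1), (3, -7)) = 12.0416
d((-6, 1), (-7, 3)) = 2.2361 <-- minimum
d((3, -7), (-7, 3)) = 14.1421

Closest pair: (-6, 1) and (-7, 3) with distance 2.2361

The closest pair is (-6, 1) and (-7, 3) with Euclidean distance 2.2361. For 5 points, brute-force pairwise comparison is shown above. For large n, the divide-and-conquer algorithm (sort by x, recurse on halves, check the dividing strip) achieves O(n log n).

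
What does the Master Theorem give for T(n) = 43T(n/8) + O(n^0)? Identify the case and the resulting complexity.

Master Theorem for T(n) = 43T(n/8) + O(n^0):

a = 43, b = 8, c = 0
log_b(a) = log_8(43) = 1.8088

Case 1: c = 0 < log_8(43) = 1.8088
T(n) = O(n^(log_8 43))

For T(n) = 43T(n/8) + O(n^0): log_8(43) = 1.8088. This is Case 1 of the Master Theorem (c < log_b(a), work dominated by leaves), giving O(n^(log_8 43)).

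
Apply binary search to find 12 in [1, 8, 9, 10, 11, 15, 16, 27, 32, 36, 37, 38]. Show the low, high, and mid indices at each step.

Binary search for 12 in [1, 8, 9, 10, 11, 15, 16, 27, 32, 36, 37, 38]:

lo=0, hi=11, mid=5, arr[mid]=15 -> 15 > 12, search left half
lo=0, hi=4, mid=2, arr[mid]=9 -> 9 < 12, search right half
lo=3, hi=4, mid=3, arr[mid]=10 -> 10 < 12, search right half
lo=4, hi=4, mid=4, arr[mid]=11 -> 11 < 12, search right half
lo=5 > hi=4, target 12 not found

Binary search determines that 12 is not in the array after 4 comparisons. The search space was exhausted without finding the target.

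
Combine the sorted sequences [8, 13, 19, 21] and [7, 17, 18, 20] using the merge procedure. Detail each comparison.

Merging process:

Compare 8 vs 7: take 7 from right. Merged: [7]
Compare 8 vs 17: take 8 from left. Merged: [7, 8]
Compare 13 vs 17: take 13 from left. Merged: [7, 8, 13]
Compare 19 vs 17: take 17 from right. Merged: [7, 8, 13, 17]
Compare 19 vs 18: take 18 from right. Merged: [7, 8, 13, 17, 18]
Compare 19 vs 20: take 19 from left. Merged: [7, 8, 13, 17, 18, 19]
Compare 21 vs 20: take 20 from right. Merged: [7, 8, 13, 17, 18, 19, 20]
Append remaining from left: [21]. Merged: [7, 8, 13, 17, 18, 19, 20, 21]

Final merged array: [7, 8, 13, 17, 18, 19, 20, 21]
Total comparisons: 7

The merged array is [7, 8, 13, 17, 18, 19, 20, 21], requiring 7 comparisons. The merge step runs in O(n) time where n is the total number of elements.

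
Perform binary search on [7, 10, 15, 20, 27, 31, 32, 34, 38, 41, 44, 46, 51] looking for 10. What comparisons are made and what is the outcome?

Binary search for 10 in [7, 10, 15, 20, 27, 31, 32, 34, 38, 41, 44, 46, 51]:

lo=0, hi=12, mid=6, arr[mid]=32 -> 32 > 10, search left half
lo=0, hi=5, mid=2, arr[mid]=15 -> 15 > 10, search left half
lo=0, hi=1, mid=0, arr[mid]=7 -> 7 < 10, search right half
lo=1, hi=1, mid=1, arr[mid]=10 -> Found target at index 1!

Binary search finds 10 at index 1 after 4 comparisons. The search repeatedly halves the search space by comparing with the middle element.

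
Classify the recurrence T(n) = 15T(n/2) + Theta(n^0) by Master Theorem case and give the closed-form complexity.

Master Theorem for T(n) = 15T(n/2) + O(n^0):

a = 15, b = 2, c = 0
log_b(a) = log_2(15) = 3.9069

Case 1: c = 0 < log_2(15) = 3.9069
T(n) = O(n^(log_2 15))

For T(n) = 15T(n/2) + O(n^0): log_2(15) = 3.9069. This is Case 1 of the Master Theorem (c < log_b(a), work dominated by leaves), giving O(n^(log_2 15)).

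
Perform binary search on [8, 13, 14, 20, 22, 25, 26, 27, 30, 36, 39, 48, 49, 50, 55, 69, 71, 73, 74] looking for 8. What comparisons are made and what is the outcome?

Binary search for 8 in [8, 13, 14, 20, 22, 25, 26, 27, 30, 36, 39, 48, 49, 50, 55, 69, 71, 73, 74]:

lo=0, hi=18, mid=9, arr[mid]=36 -> 36 > 8, search left half
lo=0, hi=8, mid=4, arr[mid]=22 -> 22 > 8, search left half
lo=0, hi=3, mid=1, arr[mid]=13 -> 13 > 8, search left half
lo=0, hi=0, mid=0, arr[mid]=8 -> Found target at index 0!

Binary search finds 8 at index 0 after 4 comparisons. The search repeatedly halves the search space by comparing with the middle element.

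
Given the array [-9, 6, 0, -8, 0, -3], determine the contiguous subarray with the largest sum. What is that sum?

Using Kadane's algorithm on [-9, 6, 0, -8, 0, -3]:

Scanning through the array:
Position 1 (value 6): max_ending_here = 6, max_so_far = 6
Position 2 (value 0): max_ending_here = 6, max_so_far = 6
Position 3 (value -8): max_ending_here = -2, max_so_far = 6
Position 4 (value 0): max_ending_here = 0, max_so_far = 6
Position 5 (value -3): max_ending_here = -3, max_so_far = 6

Maximum subarray: [6]
Maximum sum: 6

The maximum subarray is [6] with sum 6. This subarray runs from index 1 to index 1.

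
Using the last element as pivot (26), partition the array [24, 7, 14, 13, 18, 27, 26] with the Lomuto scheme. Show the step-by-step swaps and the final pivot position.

Lomuto partition with pivot = 26:

Initial array: [24, 7, 14, 13, 18, 27, 26]

arr[0]=24 <= 26: swap with position 0, array becomes [24, 7, 14, 13, 18, 27, 26]
arr[1]=7 <= 26: swap with position 1, array becomes [24, 7, 14, 13, 18, 27, 26]
arr[2]=14 <= 26: swap with position 2, array becomes [24, 7, 14, 13, 18, 27, 26]
arr[3]=13 <= 26: swap with position 3, array becomes [24, 7, 14, 13, 18, 27, 26]
arr[4]=18 <= 26: swap with position 4, array becomes [24, 7, 14, 13, 18, 27, 26]
arr[5]=27 > 26: no swap

Place pivot at position 5: [24, 7, 14, 13, 18, 26, 27]
Pivot position: 5

After partitioning with pivot 26, the array becomes [24, 7, 14, 13, 18, 26, 27]. The pivot is placed at index 5. All elements to the left of the pivot are <= 26, and all elements to the right are > 26.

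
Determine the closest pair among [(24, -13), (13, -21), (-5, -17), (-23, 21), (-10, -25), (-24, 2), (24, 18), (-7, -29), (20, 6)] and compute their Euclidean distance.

Computing all pairwise distances among 9 points:

d((24, -13), (13, -21)) = 13.6015
d((24, -13), (-5, -17)) = 29.2746
d((24, -13), (-23, 21)) = 58.0086
d((24, -13), (-10, -25)) = 36.0555
d((24, -13), (-24, 2)) = 50.2892
d((24, -13), (24, 18)) = 31.0
d((24, -13), (-7, -29)) = 34.8855
d((24, -13), (20, 6)) = 19.4165
d((13, -21), (-5, -17)) = 18.4391
d((13, -21), (-23, 21)) = 55.3173
d((13, -21), (-10, -25)) = 23.3452
d((13, -21), (-24, 2)) = 43.566
d((13, -21), (24, 18)) = 40.5216
d((13, -21), (-7, -29)) = 21.5407
d((13, -21), (20, 6)) = 27.8927
d((-5, -17), (-23, 21)) = 42.0476
d((-5, -17), (-10, -25)) = 9.434
d((-5, -17), (-24, 2)) = 26.8701
d((-5, -17), (24, 18)) = 45.4533
d((-5, -17), (-7, -29)) = 12.1655
d((-5, -17), (20, 6)) = 33.9706
d((-23, 21), (-10, -25)) = 47.8017
d((-23, 21), (-24, 2)) = 19.0263
d((-23, 21), (24, 18)) = 47.0956
d((-23, 21), (-7, -29)) = 52.4976
d((-23, 21), (20, 6)) = 45.5412
d((-10, -25), (-24, 2)) = 30.4138
d((-10, -25), (24, 18)) = 54.8179
d((-10, -25), (-7, -29)) = 5.0 <-- minimum
d((-10, -25), (20, 6)) = 43.1393
d((-24, 2), (24, 18)) = 50.5964
d((-24, 2), (-7, -29)) = 35.3553
d((-24, 2), (20, 6)) = 44.1814
d((24, 18), (-7, -29)) = 56.3028
d((24, 18), (20, 6)) = 12.6491
d((-7, -29), (20, 6)) = 44.2041

Closest pair: (-10, -25) and (-7, -29) with distance 5.0

The closest pair is (-10, -25) and (-7, -29) with Euclidean distance 5.0. For 9 points, brute-force pairwise comparison is shown above. For large n, the divide-and-conquer algorithm (sort by x, recurse on halves, check the dividing strip) achieves O(n log n).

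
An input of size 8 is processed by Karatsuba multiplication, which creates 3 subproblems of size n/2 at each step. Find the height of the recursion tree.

For divide and conquer with division factor 2:

Problem sizes at each level:
Level 0: 8
Level 1: 4
Level 2: 2
Level 3: 1

The root is level 0 and the size-1 base case is level 3 (the tree spans levels 0 through 3, i.e. 4 levels counting the root), so the depth is the number of divisions: log_2(8) = 3

The recursion tree depth is log_2(8) = 3. At each level, the problem size is divided by 2, so it takes 3 divisions to reduce to a base case of size 1. The algorithm makes 3 recursive calls at each level.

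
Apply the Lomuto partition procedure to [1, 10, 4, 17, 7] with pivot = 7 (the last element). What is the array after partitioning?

Lomuto partition with pivot = 7:

Initial array: [1, 10, 4, 17, 7]

arr[0]=1 <= 7: swap with position 0, array becomes [1, 10, 4, 17, 7]
arr[1]=10 > 7: no swap
arr[2]=4 <= 7: swap with position 1, array becomes [1, 4, 10, 17, 7]
arr[3]=17 > 7: no swap

Place pivot at position 2: [1, 4, 7, 17, 10]
Pivot position: 2

After partitioning with pivot 7, the array becomes [1, 4, 7, 17, 10]. The pivot is placed at index 2. All elements to the left of the pivot are <= 7, and all elements to the right are > 7.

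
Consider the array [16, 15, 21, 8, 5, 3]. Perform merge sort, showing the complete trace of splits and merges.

Merge sort trace:

Split: [16, 15, 21, 8, 5, 3] -> [16, 15, 21] and [8, 5, 3]
  Split: [16, 15, 21] -> [16] and [15, 21]
    Split: [15, 21] -> [15] and [21]
    Merge: [15] + [21] -> [15, 21]
  Merge: [16] + [15, 21] -> [15, 16, 21]
  Split: [8, 5, 3] -> [8] and [5, 3]
    Split: [5, 3] -> [5] and [3]
    Merge: [5] + [3] -> [3, 5]
  Merge: [8] + [3, 5] -> [3, 5, 8]
Merge: [15, 16, 21] + [3, 5, 8] -> [3, 5, 8, 15, 16, 21]

Final sorted array: [3, 5, 8, 15, 16, 21]

The merge sort proceeds by recursively splitting the array and merging sorted halves.
After all merges, the sorted array is [3, 5, 8, 15, 16, 21].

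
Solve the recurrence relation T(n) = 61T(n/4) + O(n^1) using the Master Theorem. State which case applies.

Master Theorem for T(n) = 61T(n/4) + O(n^1):

a = 61, b = 4, c = 1
log_b(a) = log_4(61) = 2.9654

Case 1: c = 1 < log_4(61) = 2.9654
T(n) = O(n^(log_4 61))

For T(n) = 61T(n/4) + O(n^1): log_4(61) = 2.9654. This is Case 1 of the Master Theorem (c < log_b(a), work dominated by leaves), giving O(n^(log_4 61)).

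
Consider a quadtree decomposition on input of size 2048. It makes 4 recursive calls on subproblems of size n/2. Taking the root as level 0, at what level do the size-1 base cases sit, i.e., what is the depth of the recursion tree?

For divide and conquer with division factor 2:

Problem sizes at each level:
Level 0: 2048
Level 1: 1024
Level 2: 512
Level 3: 256
Level 4: 128
Level 5: 64
Level 6: 32
Level 7: 16
Level 8: 8
Level 9: 4
Level 10: 2
Level 11: 1

The root is level 0 and the size-1 base case is level 11 (the tree spans levels 0 through 11, i.e. 12 levels counting the root), so the depth is the number of divisions: log_2(2048) = 11

The recursion tree depth is log_2(2048) = 11. At each level, the problem size is divided by 2, so it takes 11 divisions to reduce to a base case of size 1. The algorithm makes 4 recursive calls at each level.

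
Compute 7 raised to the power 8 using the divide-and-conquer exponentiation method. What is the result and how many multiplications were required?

Computing 7^8 by squaring (build up from 7^1; each line after the first costs one multiplication):

7^1 = 7
7^2 = (7^1)^2 = 7^2 = 49
7^4 = (7^2)^2 = 49^2 = 2401
7^8 = (7^4)^2 = 2401^2 = 5764801

Result: 5764801
Multiplications needed: 3 (3 lines after 7^1)

7^8 = 5764801. Using exponentiation by squaring, this requires 3 multiplications. The key idea: if the exponent is even, square the half-power; if odd, multiply by the base once.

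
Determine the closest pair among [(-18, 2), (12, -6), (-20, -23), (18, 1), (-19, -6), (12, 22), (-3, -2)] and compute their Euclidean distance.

Computing all pairwise distances among 7 points:

d((-18, 2), (12, -6)) = 31.0483
d((-18, 2), (-20, -23)) = 25.0799
d((-18, 2), (18, 1)) = 36.0139
d((-18, 2), (-19, -6)) = 8.0623 <-- minimum
d((-18, 2), (12, 22)) = 36.0555
d((-18, 2), (-3, -2)) = 15.5242
d((12, -6), (-20, -23)) = 36.2353
d((12, -6), (18, 1)) = 9.2195
d((12, -6), (-19, -6)) = 31.0
d((12, -6), (12, 22)) = 28.0
d((12, -6), (-3, -2)) = 15.5242
d((-20, -23), (18, 1)) = 44.9444
d((-20, -23), (-19, -6)) = 17.0294
d((-20, -23), (12, 22)) = 55.2178
d((-20, -23), (-3, -2)) = 27.0185
d((18, 1), (-19, -6)) = 37.6563
d((18, 1), (12, 22)) = 21.8403
d((18, 1), (-3, -2)) = 21.2132
d((-19, -6), (12, 22)) = 41.7732
d((-19, -6), (-3, -2)) = 16.4924
d((12, 22), (-3, -2)) = 28.3019

Closest pair: (-18, 2) and (-19, -6) with distance 8.0623

The closest pair is (-18, 2) and (-19, -6) with Euclidean distance 8.0623. For 7 points, brute-force pairwise comparison is shown above. For large n, the divide-and-conquer algorithm (sort by x, recurse on halves, check the dividing strip) achieves O(n log n).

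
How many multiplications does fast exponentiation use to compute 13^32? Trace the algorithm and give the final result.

Computing 13^32 by squaring (build up from 13^1; each line after the first costs one multiplication):

13^1 = 13
13^2 = (13^1)^2 = 13^2 = 169
13^4 = (13^2)^2 = 169^2 = 28561
13^8 = (13^4)^2 = 28561^2 = 815730721
13^16 = (13^8)^2 = 815730721^2 = 665416609183179841
13^32 = (13^16)^2 = 665416609183179841^2 = 442779263776840698304313192148785281

Result: 442779263776840698304313192148785281
Multiplications needed: 5 (5 lines after 13^1)

13^32 = 442779263776840698304313192148785281. Using exponentiation by squaring, this requires 5 multiplications. The key idea: if the exponent is even, square the half-power; if odd, multiply by the base once.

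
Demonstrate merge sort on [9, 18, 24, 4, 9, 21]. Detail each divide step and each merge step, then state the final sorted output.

Merge sort trace:

Split: [9, 18, 24, 4, 9, 21] -> [9, 18, 24] and [4, 9, 21]
  Split: [9, 18, 24] -> [9] and [18, 24]
    Split: [18, 24] -> [18] and [24]
    Merge: [18] + [24] -> [18, 24]
  Merge: [9] + [18, 24] -> [9, 18, 24]
  Split: [4, 9, 21] -> [4] and [9, 21]
    Split: [9, 21] -> [9] and [21]
    Merge: [9] + [21] -> [9, 21]
  Merge: [4] + [9, 21] -> [4, 9, 21]
Merge: [9, 18, 24] + [4, 9, 21] -> [4, 9, 9, 18, 21, 24]

Final sorted array: [4, 9, 9, 18, 21, 24]

The merge sort proceeds by recursively splitting the array and merging sorted halves.
After all merges, the sorted array is [4, 9, 9, 18, 21, 24].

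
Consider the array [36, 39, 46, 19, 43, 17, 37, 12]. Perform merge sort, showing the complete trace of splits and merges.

Merge sort trace:

Split: [36, 39, 46, 19, 43, 17, 37, 12] -> [36, 39, 46, 19] and [43, 17, 37, 12]
  Split: [36, 39, 46, 19] -> [36, 39] and [46, 19]
    Split: [36, 39] -> [36] and [39]
    Merge: [36] + [39] -> [36, 39]
    Split: [46, 19] -> [46] and [19]
    Merge: [46] + [19] -> [19, 46]
  Merge: [36, 39] + [19, 46] -> [19, 36, 39, 46]
  Split: [43, 17, 37, 12] -> [43, 17] and [37, 12]
    Split: [43, 17] -> [43] and [17]
    Merge: [43] + [17] -> [17, 43]
    Split: [37, 12] -> [37] and [12]
    Merge: [37] + [12] -> [12, 37]
  Merge: [17, 43] + [12, 37] -> [12, 17, 37, 43]
Merge: [19, 36, 39, 46] + [12, 17, 37, 43] -> [12, 17, 19, 36, 37, 39, 43, 46]

Final sorted array: [12, 17, 19, 36, 37, 39, 43, 46]

The merge sort proceeds by recursively splitting the array and merging sorted halves.
After all merges, the sorted array is [12, 17, 19, 36, 37, 39, 43, 46].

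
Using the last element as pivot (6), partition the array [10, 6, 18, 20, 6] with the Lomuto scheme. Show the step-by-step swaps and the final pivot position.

Lomuto partition with pivot = 6:

Initial array: [10, 6, 18, 20, 6]

arr[0]=10 > 6: no swap
arr[1]=6 <= 6: swap with position 0, array becomes [6, 10, 18, 20, 6]
arr[2]=18 > 6: no swap
arr[3]=20 > 6: no swap

Place pivot at position 1: [6, 6, 18, 20, 10]
Pivot position: 1

After partitioning with pivot 6, the array becomes [6, 6, 18, 20, 10]. The pivot is placed at index 1. All elements to the left of the pivot are <= 6, and all elements to the right are > 6.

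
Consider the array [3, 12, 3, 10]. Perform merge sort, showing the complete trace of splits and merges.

Merge sort trace:

Split: [3, 12, 3, 10] -> [3, 12] and [3, 10]
  Split: [3, 12] -> [3] and [12]
  Merge: [3] + [12] -> [3, 12]
  Split: [3, 10] -> [3] and [10]
  Merge: [3] + [10] -> [3, 10]
Merge: [3, 12] + [3, 10] -> [3, 3, 10, 12]

Final sorted array: [3, 3, 10, 12]

The merge sort proceeds by recursively splitting the array and merging sorted halves.
After all merges, the sorted array is [3, 3, 10, 12].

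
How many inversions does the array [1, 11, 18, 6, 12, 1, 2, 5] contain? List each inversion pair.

Finding inversions in [1, 11, 18, 6, 12, 1, 2, 5]:

(1, 3): arr[1]=11 > arr[3]=6
(1, 5): arr[1]=11 > arr[5]=1
(1, 6): arr[1]=11 > arr[6]=2
(1, 7): arr[1]=11 > arr[7]=5
(2, 3): arr[2]=18 > arr[3]=6
(2, 4): arr[2]=18 > arr[4]=12
(2, 5): arr[2]=18 > arr[5]=1
(2, 6): arr[2]=18 > arr[6]=2
(2, 7): arr[2]=18 > arr[7]=5
(3, 5): arr[3]=6 > arr[5]=1
(3, 6): arr[3]=6 > arr[6]=2
(3, 7): arr[3]=6 > arr[7]=5
(4, 5): arr[4]=12 > arr[5]=1
(4, 6): arr[4]=12 > arr[6]=2
(4, 7): arr[4]=12 > arr[7]=5

Total inversions: 15

The array has 15 inversion(s): (1,3), (1,5), (1,6), (1,7), (2,3), (2,4), (2,5), (2,6), (2,7), (3,5), (3,6), (3,7), (4,5), (4,6), (4,7). Each pair (i,j) satisfies i < j and arr[i] > arr[j].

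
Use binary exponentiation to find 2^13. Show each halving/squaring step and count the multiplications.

Computing 2^13 by squaring (build up from 2^1; each line after the first costs one multiplication):

2^1 = 2
2^2 = (2^1)^2 = 2^2 = 4
2^3 = 2 * 2^2 = 2 * 4 = 8
2^6 = (2^3)^2 = 8^2 = 64
2^12 = (2^6)^2 = 64^2 = 4096
2^13 = 2 * 2^12 = 2 * 4096 = 8192

Result: 8192
Multiplications needed: 5 (5 lines after 2^1)

2^13 = 8192. Using exponentiation by squaring, this requires 5 multiplications. The key idea: if the exponent is even, square the half-power; if odd, multiply by the base once.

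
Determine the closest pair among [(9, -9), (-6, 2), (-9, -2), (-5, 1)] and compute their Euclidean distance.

Computing all pairwise distances among 4 points:

d((9, -9), (-6, 2)) = 18.6011
d((9, -9), (-9, -2)) = 19.3132
d((9, -9), (-5, 1)) = 17.2047
d((-6, 2), (-9, -2)) = 5.0
d((-6, 2), (-5, 1)) = 1.4142 <-- minimum
d((-9, -2), (-5, 1)) = 5.0

Closest pair: (-6, 2) and (-5, 1) with distance 1.4142

The closest pair is (-6, 2) and (-5, 1) with Euclidean distance 1.4142. For 4 points, brute-force pairwise comparison is shown above. For large n, the divide-and-conquer algorithm (sort by x, recurse on halves, check the dividing strip) achieves O(n log n).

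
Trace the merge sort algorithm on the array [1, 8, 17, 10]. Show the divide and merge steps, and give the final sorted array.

Merge sort trace:

Split: [1, 8, 17, 10] -> [1, 8] and [17, 10]
  Split: [1, 8] -> [1] and [8]
  Merge: [1] + [8] -> [1, 8]
  Split: [17, 10] -> [17] and [10]
  Merge: [17] + [10] -> [10, 17]
Merge: [1, 8] + [10, 17] -> [1, 8, 10, 17]

Final sorted array: [1, 8, 10, 17]

The merge sort proceeds by recursively splitting the array and merging sorted halves.
After all merges, the sorted array is [1, 8, 10, 17].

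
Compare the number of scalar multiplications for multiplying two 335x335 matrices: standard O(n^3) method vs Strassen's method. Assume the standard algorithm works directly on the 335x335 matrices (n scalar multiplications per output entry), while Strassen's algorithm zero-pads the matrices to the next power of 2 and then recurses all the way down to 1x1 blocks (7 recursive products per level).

Matrix multiplication for 335x335 matrices:

Strassen's algorithm requires power-of-2 dimensions. Pad 335x335 to 512x512 (next power of 2).

Standard algorithm: 335^3 = 37595375 multiplications
Strassen's algorithm: 7^(log2(512)) = 7^9 = 40353607 multiplications
Difference: 37595375 - 40353607 = -2758232 (Strassen uses MORE here due to padding overhead — for small or just-over-power-of-2 n, padding can outweigh the per-level savings)

Standard: 37595375 multiplications (335^3). Strassen: 40353607 multiplications (7^9, after padding to 512x512). Strassen reduces 8 recursive multiplications to 7 at each level.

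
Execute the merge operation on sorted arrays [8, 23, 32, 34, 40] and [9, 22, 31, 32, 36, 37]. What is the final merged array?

Merging process:

Compare 8 vs 9: take 8 from left. Merged: [8]
Compare 23 vs 9: take 9 from right. Merged: [8, 9]
Compare 23 vs 22: take 22 from right. Merged: [8, 9, 22]
Compare 23 vs 31: take 23 from left. Merged: [8, 9, 22, 23]
Compare 32 vs 31: take 31 from right. Merged: [8, 9, 22, 23, 31]
Compare 32 vs 32: take 32 from left. Merged: [8, 9, 22, 23, 31, 32]
Compare 34 vs 32: take 32 from right. Merged: [8, 9, 22, 23, 31, 32, 32]
Compare 34 vs 36: take 34 from left. Merged: [8, 9, 22, 23, 31, 32, 32, 34]
Compare 40 vs 36: take 36 from right. Merged: [8, 9, 22, 23, 31, 32, 32, 34, 36]
Compare 40 vs 37: take 37 from right. Merged: [8, 9, 22, 23, 31, 32, 32, 34, 36, 37]
Append remaining from left: [40]. Merged: [8, 9, 22, 23, 31, 32, 32, 34, 36, 37, 40]

Final merged array: [8, 9, 22, 23, 31, 32, 32, 34, 36, 37, 40]
Total comparisons: 10

The merged array is [8, 9, 22, 23, 31, 32, 32, 34, 36, 37, 40], requiring 10 comparisons. The merge step runs in O(n) time where n is the total number of elements.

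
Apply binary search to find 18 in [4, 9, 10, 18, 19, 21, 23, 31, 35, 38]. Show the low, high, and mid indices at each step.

Binary search for 18 in [4, 9, 10, 18, 19, 21, 23, 31, 35, 38]:

lo=0, hi=9, mid=4, arr[mid]=19 -> 19 > 18, search left half
lo=0, hi=3, mid=1, arr[mid]=9 -> 9 < 18, search right half
lo=2, hi=3, mid=2, arr[mid]=10 -> 10 < 18, search right half
lo=3, hi=3, mid=3, arr[mid]=18 -> Found target at index 3!

Binary search finds 18 at index 3 after 4 comparisons. The search repeatedly halves the search space by comparing with the middle element.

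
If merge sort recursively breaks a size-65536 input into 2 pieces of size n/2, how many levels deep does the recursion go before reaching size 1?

For divide and conquer with division factor 2:

Problem sizes at each level:
Level 0: 65536
Level 1: 32768
Level 2: 16384
Level 3: 8192
Level 4: 4096
Level 5: 2048
Level 6: 1024
Level 7: 512
Level 8: 256
Level 9: 128
Level 10: 64
Level 11: 32
Level 12: 16
Level 13: 8
Level 14: 4
Level 15: 2
Level 16: 1

The root is level 0 and the size-1 base case is level 16 (the tree spans levels 0 through 16, i.e. 17 levels counting the root), so the depth is the number of divisions: log_2(65536) = 16

The recursion tree depth is log_2(65536) = 16. At each level, the problem size is divided by 2, so it takes 16 divisions to reduce to a base case of size 1. The algorithm makes 2 recursive calls at each level.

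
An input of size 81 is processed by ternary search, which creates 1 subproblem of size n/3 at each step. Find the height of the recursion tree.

For divide and conquer with division factor 3:

Problem sizes at each level:
Level 0: 81
Level 1: 27
Level 2: 9
Level 3: 3
Level 4: 1

The root is level 0 and the size-1 base case is level 4 (the tree spans levels 0 through 4, i.e. 5 levels counting the root), so the depth is the number of divisions: log_3(81) = 4

The recursion tree depth is log_3(81) = 4. At each level, the problem size is divided by 3, so it takes 4 divisions to reduce to a base case of size 1. The algorithm makes 1 recursive call at each level.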